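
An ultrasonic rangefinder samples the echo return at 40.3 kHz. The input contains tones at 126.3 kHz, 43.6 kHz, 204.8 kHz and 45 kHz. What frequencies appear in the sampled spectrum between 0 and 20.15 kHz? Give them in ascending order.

3.3 kHz, 4.7 kHz, 5.4 kHz

fs/2 = 20.15 kHz.
126.3 kHz mod fs = 5.4 kHz.
5.4 kHz ≤ fs/2 = 20.15 kHz, appears at 5.4 kHz.
43.6 kHz mod fs = 3.3 kHz.
3.3 kHz ≤ fs/2 = 20.15 kHz, appears at 3.3 kHz.
204.8 kHz mod fs = 3.3 kHz.
3.3 kHz ≤ fs/2 = 20.15 kHz, appears at 3.3 kHz.
45 kHz mod fs = 4.7 kHz.
4.7 kHz ≤ fs/2 = 20.15 kHz, appears at 4.7 kHz.
Distinct values: {3.3 kHz, 4.7 kHz, 5.4 kHz}.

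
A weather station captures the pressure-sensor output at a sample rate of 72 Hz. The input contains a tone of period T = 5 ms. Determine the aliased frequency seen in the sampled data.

16 Hz

T = 5 ms → f = 1/T = 200 Hz.
200 Hz mod fs = 56 Hz.
56 Hz > fs/2 = 36 Hz, folds to fs − 56 Hz = 16 Hz.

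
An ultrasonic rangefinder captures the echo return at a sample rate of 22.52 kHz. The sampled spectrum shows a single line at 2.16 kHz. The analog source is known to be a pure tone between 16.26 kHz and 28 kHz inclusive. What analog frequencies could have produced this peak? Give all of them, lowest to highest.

20.36 kHz, 24.68 kHz

Frequencies that alias to 2.16 kHz are k·fs ± 2.16 kHz for integer k ≥ 0.
k=0: 2.16 kHz.
k=1: 20.36 kHz, 24.68 kHz.
k=2: 42.88 kHz, 47.2 kHz.
Within [16.26 kHz, 28 kHz]: 20.36 kHz, 24.68 kHz.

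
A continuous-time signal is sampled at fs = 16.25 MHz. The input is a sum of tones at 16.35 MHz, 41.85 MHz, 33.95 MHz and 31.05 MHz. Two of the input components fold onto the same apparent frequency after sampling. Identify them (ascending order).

fs/2 = 8.125 MHz.
16.35 MHz mod fs = 0.1 MHz.
0.1 MHz ≤ fs/2 = 8.125 MHz, appears at 0.1 MHz.
41.85 MHz mod fs = 9.35 MHz.
9.35 MHz > fs/2 = 8.125 MHz, folds to fs − 9.35 MHz = 6.9 MHz.
33.95 MHz mod fs = 1.45 MHz.
1.45 MHz ≤ fs/2 = 8.125 MHz, appears at 1.45 MHz.
31.05 MHz mod fs = 14.8 MHz.
14.8 MHz > fs/2 = 8.125 MHz, folds to fs − 14.8 MHz = 1.45 MHz.
31.05 MHz and 33.95 MHz both map to 1.45 MHz.

31.05 MHz, 33.95 MHz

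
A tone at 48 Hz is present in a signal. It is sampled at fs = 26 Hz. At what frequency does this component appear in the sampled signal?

48 Hz mod fs = 22 Hz.
22 Hz > fs/2 = 13 Hz, folds to fs − 22 Hz = 4 Hz.

4 Hz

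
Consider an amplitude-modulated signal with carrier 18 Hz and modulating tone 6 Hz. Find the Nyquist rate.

48 Hz

AM sidebands sit at fc ± fm = 12 Hz and 24 Hz.
Highest-frequency component: 24 Hz.
Nyquist rate = 2 × 24 Hz = 48 Hz.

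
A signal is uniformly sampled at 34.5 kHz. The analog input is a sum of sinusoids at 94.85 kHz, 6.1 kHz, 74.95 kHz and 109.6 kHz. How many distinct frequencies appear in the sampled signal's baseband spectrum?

3

fs/2 = 17.25 kHz.
94.85 kHz mod fs = 25.85 kHz.
25.85 kHz > fs/2 = 17.25 kHz, folds to fs − 25.85 kHz = 8.65 kHz.
6.1 kHz ≤ fs/2 = 17.25 kHz, passes unchanged.
74.95 kHz mod fs = 5.95 kHz.
5.95 kHz ≤ fs/2 = 17.25 kHz, appears at 5.95 kHz.
109.6 kHz mod fs = 6.1 kHz.
6.1 kHz ≤ fs/2 = 17.25 kHz, appears at 6.1 kHz.
Distinct values: {5.95 kHz, 6.1 kHz, 8.65 kHz} → 3.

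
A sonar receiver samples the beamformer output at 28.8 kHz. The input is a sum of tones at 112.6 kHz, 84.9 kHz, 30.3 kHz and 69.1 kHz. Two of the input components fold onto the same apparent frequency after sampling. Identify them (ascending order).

fs/2 = 14.4 kHz.
112.6 kHz mod fs = 26.2 kHz.
26.2 kHz > fs/2 = 14.4 kHz, folds to fs − 26.2 kHz = 2.6 kHz.
84.9 kHz mod fs = 27.3 kHz.
27.3 kHz > fs/2 = 14.4 kHz, folds to fs − 27.3 kHz = 1.5 kHz.
30.3 kHz mod fs = 1.5 kHz.
1.5 kHz ≤ fs/2 = 14.4 kHz, appears at 1.5 kHz.
69.1 kHz mod fs = 11.5 kHz.
11.5 kHz ≤ fs/2 = 14.4 kHz, appears at 11.5 kHz.
30.3 kHz and 84.9 kHz both map to 1.5 kHz.

30.3 kHz, 84.9 kHz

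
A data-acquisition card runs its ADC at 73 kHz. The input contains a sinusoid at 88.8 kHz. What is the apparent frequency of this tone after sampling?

15.8 kHz

88.8 kHz mod fs = 15.8 kHz.
15.8 kHz ≤ fs/2 = 36.5 kHz, appears at 15.8 kHz.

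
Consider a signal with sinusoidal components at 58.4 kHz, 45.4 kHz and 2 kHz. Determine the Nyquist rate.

Highest-frequency component: 58.4 kHz.
Nyquist rate = 2 × 58.4 kHz = 116.8 kHz.

116.8 kHz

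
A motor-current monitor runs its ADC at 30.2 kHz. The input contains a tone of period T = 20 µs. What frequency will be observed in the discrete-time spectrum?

10.4 kHz

T = 20 µs → f = 1/T = 50 kHz.
50 kHz mod fs = 19.8 kHz.
19.8 kHz > fs/2 = 15.1 kHz, folds to fs − 19.8 kHz = 10.4 kHz.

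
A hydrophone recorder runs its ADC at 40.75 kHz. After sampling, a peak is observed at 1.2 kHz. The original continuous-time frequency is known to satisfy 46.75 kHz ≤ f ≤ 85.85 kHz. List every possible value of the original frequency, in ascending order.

80.3 kHz, 82.7 kHz

Frequencies that alias to 1.2 kHz are k·fs ± 1.2 kHz for integer k ≥ 0.
k=0: 1.2 kHz.
k=1: 39.55 kHz, 41.95 kHz.
k=2: 80.3 kHz, 82.7 kHz.
k=3: 121.05 kHz, 123.45 kHz.
Within [46.75 kHz, 85.85 kHz]: 80.3 kHz, 82.7 kHz.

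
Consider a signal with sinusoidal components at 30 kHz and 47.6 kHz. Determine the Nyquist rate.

Highest-frequency component: 47.6 kHz.
Nyquist rate = 2 × 47.6 kHz = 95.2 kHz.

95.2 kHz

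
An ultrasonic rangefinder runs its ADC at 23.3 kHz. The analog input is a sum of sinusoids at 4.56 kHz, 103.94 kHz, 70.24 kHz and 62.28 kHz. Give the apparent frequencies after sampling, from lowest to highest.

fs/2 = 11.65 kHz.
4.56 kHz ≤ fs/2 = 11.65 kHz, passes unchanged.
103.94 kHz mod fs = 10.74 kHz.
10.74 kHz ≤ fs/2 = 11.65 kHz, appears at 10.74 kHz.
70.24 kHz mod fs = 0.34 kHz.
0.34 kHz ≤ fs/2 = 11.65 kHz, appears at 0.34 kHz.
62.28 kHz mod fs = 15.68 kHz.
15.68 kHz > fs/2 = 11.65 kHz, folds to fs − 15.68 kHz = 7.62 kHz.
Distinct values: {0.34 kHz, 4.56 kHz, 7.62 kHz, 10.74 kHz}.

0.34 kHz, 4.56 kHz, 7.62 kHz, 10.74 kHz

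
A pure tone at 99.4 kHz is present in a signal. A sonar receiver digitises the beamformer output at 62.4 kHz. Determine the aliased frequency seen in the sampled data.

25.4 kHz

99.4 kHz mod fs = 37 kHz.
37 kHz > fs/2 = 31.2 kHz, folds to fs − 37 kHz = 25.4 kHz.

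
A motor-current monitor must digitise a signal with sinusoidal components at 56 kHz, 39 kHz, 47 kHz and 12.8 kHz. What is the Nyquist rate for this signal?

112 kHz

Highest-frequency component: 56 kHz.
Nyquist rate = 2 × 56 kHz = 112 kHz.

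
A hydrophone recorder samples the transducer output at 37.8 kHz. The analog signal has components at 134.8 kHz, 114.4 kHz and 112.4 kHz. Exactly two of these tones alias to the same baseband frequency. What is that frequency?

1 kHz

fs/2 = 18.9 kHz.
134.8 kHz mod fs = 21.4 kHz.
21.4 kHz > fs/2 = 18.9 kHz, folds to fs − 21.4 kHz = 16.4 kHz.
114.4 kHz mod fs = 1 kHz.
1 kHz ≤ fs/2 = 18.9 kHz, appears at 1 kHz.
112.4 kHz mod fs = 36.8 kHz.
36.8 kHz > fs/2 = 18.9 kHz, folds to fs − 36.8 kHz = 1 kHz.
112.4 kHz and 114.4 kHz both map to 1 kHz.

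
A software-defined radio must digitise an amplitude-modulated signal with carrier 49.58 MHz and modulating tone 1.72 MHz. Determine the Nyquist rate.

102.6 MHz

AM sidebands sit at fc ± fm = 47.86 MHz and 51.3 MHz.
Highest-frequency component: 51.3 MHz.
Nyquist rate = 2 × 51.3 MHz = 102.6 MHz.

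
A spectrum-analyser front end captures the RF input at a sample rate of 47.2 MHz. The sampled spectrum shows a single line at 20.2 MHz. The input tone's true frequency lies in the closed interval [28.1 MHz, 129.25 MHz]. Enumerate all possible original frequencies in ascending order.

Frequencies that alias to 20.2 MHz are k·fs ± 20.2 MHz for integer k ≥ 0.
k=0: 20.2 MHz.
k=1: 27 MHz, 67.4 MHz.
k=2: 74.2 MHz, 114.6 MHz.
k=3: 121.4 MHz, 161.8 MHz.
k=4: 168.6 MHz, 209 MHz.
Within [28.1 MHz, 129.25 MHz]: 67.4 MHz, 74.2 MHz, 114.6 MHz, 121.4 MHz.

67.4 MHz, 74.2 MHz, 114.6 MHz, 121.4 MHz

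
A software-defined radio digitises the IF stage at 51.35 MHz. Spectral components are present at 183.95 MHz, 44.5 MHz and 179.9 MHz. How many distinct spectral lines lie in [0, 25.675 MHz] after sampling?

fs/2 = 25.675 MHz.
183.95 MHz mod fs = 29.9 MHz.
29.9 MHz > fs/2 = 25.675 MHz, folds to fs − 29.9 MHz = 21.45 MHz.
44.5 MHz > fs/2 = 25.675 MHz, folds to fs − 44.5 MHz = 6.85 MHz.
179.9 MHz mod fs = 25.85 MHz.
25.85 MHz > fs/2 = 25.675 MHz, folds to fs − 25.85 MHz = 25.5 MHz.
Distinct values: {6.85 MHz, 21.45 MHz, 25.5 MHz} → 3.

3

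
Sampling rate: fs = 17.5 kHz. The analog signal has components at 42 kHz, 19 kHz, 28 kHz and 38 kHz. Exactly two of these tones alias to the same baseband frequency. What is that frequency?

7 kHz

fs/2 = 8.75 kHz.
42 kHz mod fs = 7 kHz.
7 kHz ≤ fs/2 = 8.75 kHz, appears at 7 kHz.
19 kHz mod fs = 1.5 kHz.
1.5 kHz ≤ fs/2 = 8.75 kHz, appears at 1.5 kHz.
28 kHz mod fs = 10.5 kHz.
10.5 kHz > fs/2 = 8.75 kHz, folds to fs − 10.5 kHz = 7 kHz.
38 kHz mod fs = 3 kHz.
3 kHz ≤ fs/2 = 8.75 kHz, appears at 3 kHz.
28 kHz and 42 kHz both map to 7 kHz.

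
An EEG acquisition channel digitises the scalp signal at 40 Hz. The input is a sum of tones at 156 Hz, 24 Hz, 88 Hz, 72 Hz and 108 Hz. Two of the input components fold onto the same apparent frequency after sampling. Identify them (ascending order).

fs/2 = 20 Hz.
156 Hz mod fs = 36 Hz.
36 Hz > fs/2 = 20 Hz, folds to fs − 36 Hz = 4 Hz.
24 Hz > fs/2 = 20 Hz, folds to fs − 24 Hz = 16 Hz.
88 Hz mod fs = 8 Hz.
8 Hz ≤ fs/2 = 20 Hz, appears at 8 Hz.
72 Hz mod fs = 32 Hz.
32 Hz > fs/2 = 20 Hz, folds to fs − 32 Hz = 8 Hz.
108 Hz mod fs = 28 Hz.
28 Hz > fs/2 = 20 Hz, folds to fs − 28 Hz = 12 Hz.
72 Hz and 88 Hz both map to 8 Hz.

72 Hz, 88 Hz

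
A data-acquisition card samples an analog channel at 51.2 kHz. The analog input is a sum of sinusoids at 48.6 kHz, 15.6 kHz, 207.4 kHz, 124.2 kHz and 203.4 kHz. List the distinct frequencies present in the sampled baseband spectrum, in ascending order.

1.4 kHz, 2.6 kHz, 15.6 kHz, 21.8 kHz

fs/2 = 25.6 kHz.
48.6 kHz > fs/2 = 25.6 kHz, folds to fs − 48.6 kHz = 2.6 kHz.
15.6 kHz ≤ fs/2 = 25.6 kHz, passes unchanged.
207.4 kHz mod fs = 2.6 kHz.
2.6 kHz ≤ fs/2 = 25.6 kHz, appears at 2.6 kHz.
124.2 kHz mod fs = 21.8 kHz.
21.8 kHz ≤ fs/2 = 25.6 kHz, appears at 21.8 kHz.
203.4 kHz mod fs = 49.8 kHz.
49.8 kHz > fs/2 = 25.6 kHz, folds to fs − 49.8 kHz = 1.4 kHz.
Distinct values: {1.4 kHz, 2.6 kHz, 15.6 kHz, 21.8 kHz}.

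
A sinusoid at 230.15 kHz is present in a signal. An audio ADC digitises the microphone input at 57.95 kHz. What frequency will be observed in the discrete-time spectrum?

1.65 kHz

230.15 kHz mod fs = 56.3 kHz.
56.3 kHz > fs/2 = 28.975 kHz, folds to fs − 56.3 kHz = 1.65 kHz.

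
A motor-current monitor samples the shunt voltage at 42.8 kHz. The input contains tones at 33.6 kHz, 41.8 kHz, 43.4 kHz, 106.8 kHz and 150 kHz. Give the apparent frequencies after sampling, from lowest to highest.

fs/2 = 21.4 kHz.
33.6 kHz > fs/2 = 21.4 kHz, folds to fs − 33.6 kHz = 9.2 kHz.
41.8 kHz > fs/2 = 21.4 kHz, folds to fs − 41.8 kHz = 1 kHz.
43.4 kHz mod fs = 0.6 kHz.
0.6 kHz ≤ fs/2 = 21.4 kHz, appears at 0.6 kHz.
106.8 kHz mod fs = 21.2 kHz.
21.2 kHz ≤ fs/2 = 21.4 kHz, appears at 21.2 kHz.
150 kHz mod fs = 21.6 kHz.
21.6 kHz > fs/2 = 21.4 kHz, folds to fs − 21.6 kHz = 21.2 kHz.
Distinct values: {0.6 kHz, 1 kHz, 9.2 kHz, 21.2 kHz}.

0.6 kHz, 1 kHz, 9.2 kHz, 21.2 kHz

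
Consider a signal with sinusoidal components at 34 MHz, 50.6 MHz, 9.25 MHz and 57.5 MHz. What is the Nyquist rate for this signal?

Highest-frequency component: 57.5 MHz.
Nyquist rate = 2 × 57.5 MHz = 115 MHz.

115 MHz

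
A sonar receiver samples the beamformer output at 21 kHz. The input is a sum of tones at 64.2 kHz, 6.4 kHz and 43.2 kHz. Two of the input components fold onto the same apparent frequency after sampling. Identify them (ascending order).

fs/2 = 10.5 kHz.
64.2 kHz mod fs = 1.2 kHz.
1.2 kHz ≤ fs/2 = 10.5 kHz, appears at 1.2 kHz.
6.4 kHz ≤ fs/2 = 10.5 kHz, passes unchanged.
43.2 kHz mod fs = 1.2 kHz.
1.2 kHz ≤ fs/2 = 10.5 kHz, appears at 1.2 kHz.
43.2 kHz and 64.2 kHz both map to 1.2 kHz.

43.2 kHz, 64.2 kHz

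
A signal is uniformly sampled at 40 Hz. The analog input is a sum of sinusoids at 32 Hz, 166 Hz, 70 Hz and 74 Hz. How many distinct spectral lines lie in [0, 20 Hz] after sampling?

fs/2 = 20 Hz.
32 Hz > fs/2 = 20 Hz, folds to fs − 32 Hz = 8 Hz.
166 Hz mod fs = 6 Hz.
6 Hz ≤ fs/2 = 20 Hz, appears at 6 Hz.
70 Hz mod fs = 30 Hz.
30 Hz > fs/2 = 20 Hz, folds to fs − 30 Hz = 10 Hz.
74 Hz mod fs = 34 Hz.
34 Hz > fs/2 = 20 Hz, folds to fs − 34 Hz = 6 Hz.
Distinct values: {6 Hz, 8 Hz, 10 Hz} → 3.

3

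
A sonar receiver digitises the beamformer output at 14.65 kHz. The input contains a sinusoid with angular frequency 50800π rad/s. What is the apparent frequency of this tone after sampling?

3.9 kHz

ω = 50800π rad/s → f = ω/(2π) = 25400 Hz = 25.4 kHz.
25.4 kHz mod fs = 10.75 kHz.
10.75 kHz > fs/2 = 7.325 kHz, folds to fs − 10.75 kHz = 3.9 kHz.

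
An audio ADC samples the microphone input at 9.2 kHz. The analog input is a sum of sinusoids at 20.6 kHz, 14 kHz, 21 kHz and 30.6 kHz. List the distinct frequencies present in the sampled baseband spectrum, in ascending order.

fs/2 = 4.6 kHz.
20.6 kHz mod fs = 2.2 kHz.
2.2 kHz ≤ fs/2 = 4.6 kHz, appears at 2.2 kHz.
14 kHz mod fs = 4.8 kHz.
4.8 kHz > fs/2 = 4.6 kHz, folds to fs − 4.8 kHz = 4.4 kHz.
21 kHz mod fs = 2.6 kHz.
2.6 kHz ≤ fs/2 = 4.6 kHz, appears at 2.6 kHz.
30.6 kHz mod fs = 3 kHz.
3 kHz ≤ fs/2 = 4.6 kHz, appears at 3 kHz.
Distinct values: {2.2 kHz, 2.6 kHz, 3 kHz, 4.4 kHz}.

2.2 kHz, 2.6 kHz, 3 kHz, 4.4 kHz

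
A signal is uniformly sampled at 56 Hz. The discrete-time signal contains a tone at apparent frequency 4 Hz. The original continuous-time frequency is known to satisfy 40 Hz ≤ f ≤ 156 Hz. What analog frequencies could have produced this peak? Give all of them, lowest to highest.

52 Hz, 60 Hz, 108 Hz, 116 Hz

Frequencies that alias to 4 Hz are k·fs ± 4 Hz for integer k ≥ 0.
k=0: 4 Hz.
k=1: 52 Hz, 60 Hz.
k=2: 108 Hz, 116 Hz.
k=3: 164 Hz, 172 Hz.
Within [40 Hz, 156 Hz]: 52 Hz, 60 Hz, 108 Hz, 116 Hz.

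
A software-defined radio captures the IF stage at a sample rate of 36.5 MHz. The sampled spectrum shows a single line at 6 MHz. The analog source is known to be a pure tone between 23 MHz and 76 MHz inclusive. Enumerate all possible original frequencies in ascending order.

30.5 MHz, 42.5 MHz, 67 MHz

Frequencies that alias to 6 MHz are k·fs ± 6 MHz for integer k ≥ 0.
k=0: 6 MHz.
k=1: 30.5 MHz, 42.5 MHz.
k=2: 67 MHz, 79 MHz.
k=3: 103.5 MHz, 115.5 MHz.
Within [23 MHz, 76 MHz]: 30.5 MHz, 42.5 MHz, 67 MHz.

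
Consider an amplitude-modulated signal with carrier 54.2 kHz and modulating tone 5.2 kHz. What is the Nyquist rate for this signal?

AM sidebands sit at fc ± fm = 49 kHz and 59.4 kHz.
Highest-frequency component: 59.4 kHz.
Nyquist rate = 2 × 59.4 kHz = 118.8 kHz.

118.8 kHz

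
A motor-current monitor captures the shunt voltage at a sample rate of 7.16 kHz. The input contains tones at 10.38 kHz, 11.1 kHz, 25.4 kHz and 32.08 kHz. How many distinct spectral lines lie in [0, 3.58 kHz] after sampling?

fs/2 = 3.58 kHz.
10.38 kHz mod fs = 3.22 kHz.
3.22 kHz ≤ fs/2 = 3.58 kHz, appears at 3.22 kHz.
11.1 kHz mod fs = 3.94 kHz.
3.94 kHz > fs/2 = 3.58 kHz, folds to fs − 3.94 kHz = 3.22 kHz.
25.4 kHz mod fs = 3.92 kHz.
3.92 kHz > fs/2 = 3.58 kHz, folds to fs − 3.92 kHz = 3.24 kHz.
32.08 kHz mod fs = 3.44 kHz.
3.44 kHz ≤ fs/2 = 3.58 kHz, appears at 3.44 kHz.
Distinct values: {3.22 kHz, 3.24 kHz, 3.44 kHz} → 3.

3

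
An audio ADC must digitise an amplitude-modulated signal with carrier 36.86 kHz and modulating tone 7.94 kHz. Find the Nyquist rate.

AM sidebands sit at fc ± fm = 28.92 kHz and 44.8 kHz.
Highest-frequency component: 44.8 kHz.
Nyquist rate = 2 × 44.8 kHz = 89.6 kHz.

89.6 kHz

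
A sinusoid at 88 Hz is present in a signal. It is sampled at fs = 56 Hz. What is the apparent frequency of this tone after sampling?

24 Hz

88 Hz mod fs = 32 Hz.
32 Hz > fs/2 = 28 Hz, folds to fs − 32 Hz = 24 Hz.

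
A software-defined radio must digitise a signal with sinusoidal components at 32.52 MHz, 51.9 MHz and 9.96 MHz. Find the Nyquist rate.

103.8 MHz

Highest-frequency component: 51.9 MHz.
Nyquist rate = 2 × 51.9 MHz = 103.8 MHz.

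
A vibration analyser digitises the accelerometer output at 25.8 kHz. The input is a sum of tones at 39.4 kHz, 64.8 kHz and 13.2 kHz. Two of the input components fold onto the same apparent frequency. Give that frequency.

12.6 kHz

fs/2 = 12.9 kHz.
39.4 kHz mod fs = 13.6 kHz.
13.6 kHz > fs/2 = 12.9 kHz, folds to fs − 13.6 kHz = 12.2 kHz.
64.8 kHz mod fs = 13.2 kHz.
13.2 kHz > fs/2 = 12.9 kHz, folds to fs − 13.2 kHz = 12.6 kHz.
13.2 kHz > fs/2 = 12.9 kHz, folds to fs − 13.2 kHz = 12.6 kHz.
13.2 kHz and 64.8 kHz both map to 12.6 kHz.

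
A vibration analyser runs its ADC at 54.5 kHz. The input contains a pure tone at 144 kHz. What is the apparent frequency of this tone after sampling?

19.5 kHz

144 kHz mod fs = 35 kHz.
35 kHz > fs/2 = 27.25 kHz, folds to fs − 35 kHz = 19.5 kHz.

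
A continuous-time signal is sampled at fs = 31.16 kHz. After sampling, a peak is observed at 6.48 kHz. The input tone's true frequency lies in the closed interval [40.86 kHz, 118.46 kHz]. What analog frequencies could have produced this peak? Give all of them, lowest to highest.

Frequencies that alias to 6.48 kHz are k·fs ± 6.48 kHz for integer k ≥ 0.
k=0: 6.48 kHz.
k=1: 24.68 kHz, 37.64 kHz.
k=2: 55.84 kHz, 68.8 kHz.
k=3: 87 kHz, 99.96 kHz.
k=4: 118.16 kHz, 131.12 kHz.
k=5: 149.32 kHz, 162.28 kHz.
Within [40.86 kHz, 118.46 kHz]: 55.84 kHz, 68.8 kHz, 87 kHz, 99.96 kHz, 118.16 kHz.

55.84 kHz, 68.8 kHz, 87 kHz, 99.96 kHz, 118.16 kHz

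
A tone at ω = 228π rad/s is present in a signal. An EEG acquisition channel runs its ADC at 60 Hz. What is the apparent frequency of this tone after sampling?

6 Hz

ω = 228π rad/s → f = ω/(2π) = 114 Hz.
114 Hz mod fs = 54 Hz.
54 Hz > fs/2 = 30 Hz, folds to fs − 54 Hz = 6 Hz.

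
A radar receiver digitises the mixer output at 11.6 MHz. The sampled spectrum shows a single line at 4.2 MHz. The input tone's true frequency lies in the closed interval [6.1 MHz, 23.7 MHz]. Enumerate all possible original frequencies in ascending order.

Frequencies that alias to 4.2 MHz are k·fs ± 4.2 MHz for integer k ≥ 0.
k=0: 4.2 MHz.
k=1: 7.4 MHz, 15.8 MHz.
k=2: 19 MHz, 27.4 MHz.
k=3: 30.6 MHz, 39 MHz.
Within [6.1 MHz, 23.7 MHz]: 7.4 MHz, 15.8 MHz, 19 MHz.

7.4 MHz, 15.8 MHz, 19 MHz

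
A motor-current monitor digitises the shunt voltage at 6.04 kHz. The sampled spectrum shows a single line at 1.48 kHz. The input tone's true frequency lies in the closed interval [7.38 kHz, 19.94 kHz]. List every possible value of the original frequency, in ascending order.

7.52 kHz, 10.6 kHz, 13.56 kHz, 16.64 kHz, 19.6 kHz

Frequencies that alias to 1.48 kHz are k·fs ± 1.48 kHz for integer k ≥ 0.
k=0: 1.48 kHz.
k=1: 4.56 kHz, 7.52 kHz.
k=2: 10.6 kHz, 13.56 kHz.
k=3: 16.64 kHz, 19.6 kHz.
k=4: 22.68 kHz, 25.64 kHz.
Within [7.38 kHz, 19.94 kHz]: 7.52 kHz, 10.6 kHz, 13.56 kHz, 16.64 kHz, 19.6 kHz.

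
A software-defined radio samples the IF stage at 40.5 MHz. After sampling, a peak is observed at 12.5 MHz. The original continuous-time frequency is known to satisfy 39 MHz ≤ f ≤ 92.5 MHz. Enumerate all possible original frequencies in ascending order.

Frequencies that alias to 12.5 MHz are k·fs ± 12.5 MHz for integer k ≥ 0.
k=0: 12.5 MHz.
k=1: 28 MHz, 53 MHz.
k=2: 68.5 MHz, 93.5 MHz.
k=3: 109 MHz, 134 MHz.
Within [39 MHz, 92.5 MHz]: 53 MHz, 68.5 MHz.

53 MHz, 68.5 MHz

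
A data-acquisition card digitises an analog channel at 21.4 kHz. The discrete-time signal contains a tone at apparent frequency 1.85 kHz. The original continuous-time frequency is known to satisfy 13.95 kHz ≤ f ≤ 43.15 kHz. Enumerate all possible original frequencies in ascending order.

19.55 kHz, 23.25 kHz, 40.95 kHz

Frequencies that alias to 1.85 kHz are k·fs ± 1.85 kHz for integer k ≥ 0.
k=0: 1.85 kHz.
k=1: 19.55 kHz, 23.25 kHz.
k=2: 40.95 kHz, 44.65 kHz.
k=3: 62.35 kHz, 66.05 kHz.
Within [13.95 kHz, 43.15 kHz]: 19.55 kHz, 23.25 kHz, 40.95 kHz.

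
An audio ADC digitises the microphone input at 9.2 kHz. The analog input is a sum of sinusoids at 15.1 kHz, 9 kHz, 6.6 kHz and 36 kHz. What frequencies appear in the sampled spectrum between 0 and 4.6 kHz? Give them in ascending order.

fs/2 = 4.6 kHz.
15.1 kHz mod fs = 5.9 kHz.
5.9 kHz > fs/2 = 4.6 kHz, folds to fs − 5.9 kHz = 3.3 kHz.
9 kHz > fs/2 = 4.6 kHz, folds to fs − 9 kHz = 0.2 kHz.
6.6 kHz > fs/2 = 4.6 kHz, folds to fs − 6.6 kHz = 2.6 kHz.
36 kHz mod fs = 8.4 kHz.
8.4 kHz > fs/2 = 4.6 kHz, folds to fs − 8.4 kHz = 0.8 kHz.
Distinct values: {0.2 kHz, 0.8 kHz, 2.6 kHz, 3.3 kHz}.

0.2 kHz, 0.8 kHz, 2.6 kHz, 3.3 kHz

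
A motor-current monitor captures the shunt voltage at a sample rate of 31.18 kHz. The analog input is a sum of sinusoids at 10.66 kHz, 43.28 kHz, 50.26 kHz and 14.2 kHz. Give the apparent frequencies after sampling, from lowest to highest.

10.66 kHz, 12.1 kHz, 14.2 kHz

fs/2 = 15.59 kHz.
10.66 kHz ≤ fs/2 = 15.59 kHz, passes unchanged.
43.28 kHz mod fs = 12.1 kHz.
12.1 kHz ≤ fs/2 = 15.59 kHz, appears at 12.1 kHz.
50.26 kHz mod fs = 19.08 kHz.
19.08 kHz > fs/2 = 15.59 kHz, folds to fs − 19.08 kHz = 12.1 kHz.
14.2 kHz ≤ fs/2 = 15.59 kHz, passes unchanged.
Distinct values: {10.66 kHz, 12.1 kHz, 14.2 kHz}.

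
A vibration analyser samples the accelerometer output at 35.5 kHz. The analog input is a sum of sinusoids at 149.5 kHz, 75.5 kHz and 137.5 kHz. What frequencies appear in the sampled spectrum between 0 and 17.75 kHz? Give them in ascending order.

4.5 kHz, 7.5 kHz

fs/2 = 17.75 kHz.
149.5 kHz mod fs = 7.5 kHz.
7.5 kHz ≤ fs/2 = 17.75 kHz, appears at 7.5 kHz.
75.5 kHz mod fs = 4.5 kHz.
4.5 kHz ≤ fs/2 = 17.75 kHz, appears at 4.5 kHz.
137.5 kHz mod fs = 31 kHz.
31 kHz > fs/2 = 17.75 kHz, folds to fs − 31 kHz = 4.5 kHz.
Distinct values: {4.5 kHz, 7.5 kHz}.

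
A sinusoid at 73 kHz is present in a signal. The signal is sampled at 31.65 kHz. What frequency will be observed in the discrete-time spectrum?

9.7 kHz

73 kHz mod fs = 9.7 kHz.
9.7 kHz ≤ fs/2 = 15.825 kHz, appears at 9.7 kHz.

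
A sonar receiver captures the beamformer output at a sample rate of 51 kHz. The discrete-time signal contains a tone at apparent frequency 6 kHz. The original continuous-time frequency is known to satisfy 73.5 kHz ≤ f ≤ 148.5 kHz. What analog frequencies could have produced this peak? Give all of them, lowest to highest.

Frequencies that alias to 6 kHz are k·fs ± 6 kHz for integer k ≥ 0.
k=0: 6 kHz.
k=1: 45 kHz, 57 kHz.
k=2: 96 kHz, 108 kHz.
k=3: 147 kHz, 159 kHz.
k=4: 198 kHz, 210 kHz.
Within [73.5 kHz, 148.5 kHz]: 96 kHz, 108 kHz, 147 kHz.

96 kHz, 108 kHz, 147 kHz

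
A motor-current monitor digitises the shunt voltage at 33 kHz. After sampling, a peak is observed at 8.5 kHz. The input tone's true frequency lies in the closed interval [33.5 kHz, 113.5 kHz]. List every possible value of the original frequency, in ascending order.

Frequencies that alias to 8.5 kHz are k·fs ± 8.5 kHz for integer k ≥ 0.
k=0: 8.5 kHz.
k=1: 24.5 kHz, 41.5 kHz.
k=2: 57.5 kHz, 74.5 kHz.
k=3: 90.5 kHz, 107.5 kHz.
k=4: 123.5 kHz, 140.5 kHz.
Within [33.5 kHz, 113.5 kHz]: 41.5 kHz, 57.5 kHz, 74.5 kHz, 90.5 kHz, 107.5 kHz.

41.5 kHz, 57.5 kHz, 74.5 kHz, 90.5 kHz, 107.5 kHz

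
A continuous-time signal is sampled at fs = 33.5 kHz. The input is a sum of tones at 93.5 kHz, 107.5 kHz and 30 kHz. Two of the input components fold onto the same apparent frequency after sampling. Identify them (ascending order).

fs/2 = 16.75 kHz.
93.5 kHz mod fs = 26.5 kHz.
26.5 kHz > fs/2 = 16.75 kHz, folds to fs − 26.5 kHz = 7 kHz.
107.5 kHz mod fs = 7 kHz.
7 kHz ≤ fs/2 = 16.75 kHz, appears at 7 kHz.
30 kHz > fs/2 = 16.75 kHz, folds to fs − 30 kHz = 3.5 kHz.
93.5 kHz and 107.5 kHz both map to 7 kHz.

93.5 kHz, 107.5 kHz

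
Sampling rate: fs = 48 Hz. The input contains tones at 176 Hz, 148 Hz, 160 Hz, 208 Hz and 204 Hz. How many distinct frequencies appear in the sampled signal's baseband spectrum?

3

fs/2 = 24 Hz.
176 Hz mod fs = 32 Hz.
32 Hz > fs/2 = 24 Hz, folds to fs − 32 Hz = 16 Hz.
148 Hz mod fs = 4 Hz.
4 Hz ≤ fs/2 = 24 Hz, appears at 4 Hz.
160 Hz mod fs = 16 Hz.
16 Hz ≤ fs/2 = 24 Hz, appears at 16 Hz.
208 Hz mod fs = 16 Hz.
16 Hz ≤ fs/2 = 24 Hz, appears at 16 Hz.
204 Hz mod fs = 12 Hz.
12 Hz ≤ fs/2 = 24 Hz, appears at 12 Hz.
Distinct values: {4 Hz, 12 Hz, 16 Hz} → 3.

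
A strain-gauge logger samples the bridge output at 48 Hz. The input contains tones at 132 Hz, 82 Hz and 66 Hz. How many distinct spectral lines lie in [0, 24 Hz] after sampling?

3

fs/2 = 24 Hz.
132 Hz mod fs = 36 Hz.
36 Hz > fs/2 = 24 Hz, folds to fs − 36 Hz = 12 Hz.
82 Hz mod fs = 34 Hz.
34 Hz > fs/2 = 24 Hz, folds to fs − 34 Hz = 14 Hz.
66 Hz mod fs = 18 Hz.
18 Hz ≤ fs/2 = 24 Hz, appears at 18 Hz.
Distinct values: {12 Hz, 14 Hz, 18 Hz} → 3.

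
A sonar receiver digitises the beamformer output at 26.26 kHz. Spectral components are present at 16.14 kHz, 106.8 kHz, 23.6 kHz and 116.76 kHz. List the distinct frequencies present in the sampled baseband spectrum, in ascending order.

fs/2 = 13.13 kHz.
16.14 kHz > fs/2 = 13.13 kHz, folds to fs − 16.14 kHz = 10.12 kHz.
106.8 kHz mod fs = 1.76 kHz.
1.76 kHz ≤ fs/2 = 13.13 kHz, appears at 1.76 kHz.
23.6 kHz > fs/2 = 13.13 kHz, folds to fs − 23.6 kHz = 2.66 kHz.
116.76 kHz mod fs = 11.72 kHz.
11.72 kHz ≤ fs/2 = 13.13 kHz, appears at 11.72 kHz.
Distinct values: {1.76 kHz, 2.66 kHz, 10.12 kHz, 11.72 kHz}.

1.76 kHz, 2.66 kHz, 10.12 kHz, 11.72 kHz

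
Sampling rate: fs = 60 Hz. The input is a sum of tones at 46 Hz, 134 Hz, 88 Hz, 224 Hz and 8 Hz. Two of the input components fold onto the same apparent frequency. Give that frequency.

fs/2 = 30 Hz.
46 Hz > fs/2 = 30 Hz, folds to fs − 46 Hz = 14 Hz.
134 Hz mod fs = 14 Hz.
14 Hz ≤ fs/2 = 30 Hz, appears at 14 Hz.
88 Hz mod fs = 28 Hz.
28 Hz ≤ fs/2 = 30 Hz, appears at 28 Hz.
224 Hz mod fs = 44 Hz.
44 Hz > fs/2 = 30 Hz, folds to fs − 44 Hz = 16 Hz.
8 Hz ≤ fs/2 = 30 Hz, passes unchanged.
46 Hz and 134 Hz both map to 14 Hz.

14 Hz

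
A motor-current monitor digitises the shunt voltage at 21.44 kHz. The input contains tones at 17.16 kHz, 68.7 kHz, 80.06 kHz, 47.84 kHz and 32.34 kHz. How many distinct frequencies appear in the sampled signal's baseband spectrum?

5

fs/2 = 10.72 kHz.
17.16 kHz > fs/2 = 10.72 kHz, folds to fs − 17.16 kHz = 4.28 kHz.
68.7 kHz mod fs = 4.38 kHz.
4.38 kHz ≤ fs/2 = 10.72 kHz, appears at 4.38 kHz.
80.06 kHz mod fs = 15.74 kHz.
15.74 kHz > fs/2 = 10.72 kHz, folds to fs − 15.74 kHz = 5.7 kHz.
47.84 kHz mod fs = 4.96 kHz.
4.96 kHz ≤ fs/2 = 10.72 kHz, appears at 4.96 kHz.
32.34 kHz mod fs = 10.9 kHz.
10.9 kHz > fs/2 = 10.72 kHz, folds to fs − 10.9 kHz = 10.54 kHz.
Distinct values: {4.28 kHz, 4.38 kHz, 4.96 kHz, 5.7 kHz, 10.54 kHz} → 5.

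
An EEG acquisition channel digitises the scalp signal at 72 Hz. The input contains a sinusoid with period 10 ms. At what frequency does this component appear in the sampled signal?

T = 10 ms → f = 1/T = 100 Hz.
100 Hz mod fs = 28 Hz.
28 Hz ≤ fs/2 = 36 Hz, appears at 28 Hz.

28 Hz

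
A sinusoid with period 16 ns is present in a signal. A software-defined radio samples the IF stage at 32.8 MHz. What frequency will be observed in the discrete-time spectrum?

T = 16 ns → f = 1/T = 62.5 MHz.
62.5 MHz mod fs = 29.7 MHz.
29.7 MHz > fs/2 = 16.4 MHz, folds to fs − 29.7 MHz = 3.1 MHz.

3.1 MHz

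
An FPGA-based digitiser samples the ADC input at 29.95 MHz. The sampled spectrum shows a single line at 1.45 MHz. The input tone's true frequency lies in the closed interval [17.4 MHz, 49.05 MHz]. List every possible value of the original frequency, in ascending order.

28.5 MHz, 31.4 MHz

Frequencies that alias to 1.45 MHz are k·fs ± 1.45 MHz for integer k ≥ 0.
k=0: 1.45 MHz.
k=1: 28.5 MHz, 31.4 MHz.
k=2: 58.45 MHz, 61.35 MHz.
Within [17.4 MHz, 49.05 MHz]: 28.5 MHz, 31.4 MHz.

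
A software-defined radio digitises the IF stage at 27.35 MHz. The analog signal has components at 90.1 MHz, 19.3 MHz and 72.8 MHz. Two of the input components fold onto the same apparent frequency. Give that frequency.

8.05 MHz

fs/2 = 13.675 MHz.
90.1 MHz mod fs = 8.05 MHz.
8.05 MHz ≤ fs/2 = 13.675 MHz, appears at 8.05 MHz.
19.3 MHz > fs/2 = 13.675 MHz, folds to fs − 19.3 MHz = 8.05 MHz.
72.8 MHz mod fs = 18.1 MHz.
18.1 MHz > fs/2 = 13.675 MHz, folds to fs − 18.1 MHz = 9.25 MHz.
19.3 MHz and 90.1 MHz both map to 8.05 MHz.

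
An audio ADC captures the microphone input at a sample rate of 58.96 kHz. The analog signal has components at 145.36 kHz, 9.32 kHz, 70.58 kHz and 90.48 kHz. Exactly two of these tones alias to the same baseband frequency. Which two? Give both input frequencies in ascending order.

90.48 kHz, 145.36 kHz

fs/2 = 29.48 kHz.
145.36 kHz mod fs = 27.44 kHz.
27.44 kHz ≤ fs/2 = 29.48 kHz, appears at 27.44 kHz.
9.32 kHz ≤ fs/2 = 29.48 kHz, passes unchanged.
70.58 kHz mod fs = 11.62 kHz.
11.62 kHz ≤ fs/2 = 29.48 kHz, appears at 11.62 kHz.
90.48 kHz mod fs = 31.52 kHz.
31.52 kHz > fs/2 = 29.48 kHz, folds to fs − 31.52 kHz = 27.44 kHz.
90.48 kHz and 145.36 kHz both map to 27.44 kHz.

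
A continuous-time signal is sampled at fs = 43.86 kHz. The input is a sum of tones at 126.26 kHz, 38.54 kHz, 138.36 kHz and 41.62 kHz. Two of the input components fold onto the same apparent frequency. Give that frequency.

5.32 kHz

fs/2 = 21.93 kHz.
126.26 kHz mod fs = 38.54 kHz.
38.54 kHz > fs/2 = 21.93 kHz, folds to fs − 38.54 kHz = 5.32 kHz.
38.54 kHz > fs/2 = 21.93 kHz, folds to fs − 38.54 kHz = 5.32 kHz.
138.36 kHz mod fs = 6.78 kHz.
6.78 kHz ≤ fs/2 = 21.93 kHz, appears at 6.78 kHz.
41.62 kHz > fs/2 = 21.93 kHz, folds to fs − 41.62 kHz = 2.24 kHz.
38.54 kHz and 126.26 kHz both map to 5.32 kHz.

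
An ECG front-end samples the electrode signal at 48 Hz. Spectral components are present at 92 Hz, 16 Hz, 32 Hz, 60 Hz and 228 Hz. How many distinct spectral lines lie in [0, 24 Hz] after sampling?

fs/2 = 24 Hz.
92 Hz mod fs = 44 Hz.
44 Hz > fs/2 = 24 Hz, folds to fs − 44 Hz = 4 Hz.
16 Hz ≤ fs/2 = 24 Hz, passes unchanged.
32 Hz > fs/2 = 24 Hz, folds to fs − 32 Hz = 16 Hz.
60 Hz mod fs = 12 Hz.
12 Hz ≤ fs/2 = 24 Hz, appears at 12 Hz.
228 Hz mod fs = 36 Hz.
36 Hz > fs/2 = 24 Hz, folds to fs − 36 Hz = 12 Hz.
Distinct values: {4 Hz, 12 Hz, 16 Hz} → 3.

3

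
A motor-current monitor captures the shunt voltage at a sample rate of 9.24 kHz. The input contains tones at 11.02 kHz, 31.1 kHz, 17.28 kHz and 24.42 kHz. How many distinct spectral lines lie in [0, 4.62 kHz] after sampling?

fs/2 = 4.62 kHz.
11.02 kHz mod fs = 1.78 kHz.
1.78 kHz ≤ fs/2 = 4.62 kHz, appears at 1.78 kHz.
31.1 kHz mod fs = 3.38 kHz.
3.38 kHz ≤ fs/2 = 4.62 kHz, appears at 3.38 kHz.
17.28 kHz mod fs = 8.04 kHz.
8.04 kHz > fs/2 = 4.62 kHz, folds to fs − 8.04 kHz = 1.2 kHz.
24.42 kHz mod fs = 5.94 kHz.
5.94 kHz > fs/2 = 4.62 kHz, folds to fs − 5.94 kHz = 3.3 kHz.
Distinct values: {1.2 kHz, 1.78 kHz, 3.3 kHz, 3.38 kHz} → 4.

4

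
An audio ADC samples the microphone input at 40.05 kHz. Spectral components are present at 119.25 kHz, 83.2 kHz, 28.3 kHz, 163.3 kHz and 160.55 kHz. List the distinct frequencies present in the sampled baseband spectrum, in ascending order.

0.35 kHz, 0.9 kHz, 3.1 kHz, 11.75 kHz

fs/2 = 20.025 kHz.
119.25 kHz mod fs = 39.15 kHz.
39.15 kHz > fs/2 = 20.025 kHz, folds to fs − 39.15 kHz = 0.9 kHz.
83.2 kHz mod fs = 3.1 kHz.
3.1 kHz ≤ fs/2 = 20.025 kHz, appears at 3.1 kHz.
28.3 kHz > fs/2 = 20.025 kHz, folds to fs − 28.3 kHz = 11.75 kHz.
163.3 kHz mod fs = 3.1 kHz.
3.1 kHz ≤ fs/2 = 20.025 kHz, appears at 3.1 kHz.
160.55 kHz mod fs = 0.35 kHz.
0.35 kHz ≤ fs/2 = 20.025 kHz, appears at 0.35 kHz.
Distinct values: {0.35 kHz, 0.9 kHz, 3.1 kHz, 11.75 kHz}.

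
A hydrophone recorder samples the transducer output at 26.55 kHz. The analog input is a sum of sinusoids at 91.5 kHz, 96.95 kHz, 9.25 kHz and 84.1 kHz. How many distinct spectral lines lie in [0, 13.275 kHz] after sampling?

3

fs/2 = 13.275 kHz.
91.5 kHz mod fs = 11.85 kHz.
11.85 kHz ≤ fs/2 = 13.275 kHz, appears at 11.85 kHz.
96.95 kHz mod fs = 17.3 kHz.
17.3 kHz > fs/2 = 13.275 kHz, folds to fs − 17.3 kHz = 9.25 kHz.
9.25 kHz ≤ fs/2 = 13.275 kHz, passes unchanged.
84.1 kHz mod fs = 4.45 kHz.
4.45 kHz ≤ fs/2 = 13.275 kHz, appears at 4.45 kHz.
Distinct values: {4.45 kHz, 9.25 kHz, 11.85 kHz} → 3.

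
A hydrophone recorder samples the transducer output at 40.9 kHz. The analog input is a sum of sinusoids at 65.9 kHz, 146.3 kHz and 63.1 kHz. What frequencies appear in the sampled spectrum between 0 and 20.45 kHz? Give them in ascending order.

fs/2 = 20.45 kHz.
65.9 kHz mod fs = 25 kHz.
25 kHz > fs/2 = 20.45 kHz, folds to fs − 25 kHz = 15.9 kHz.
146.3 kHz mod fs = 23.6 kHz.
23.6 kHz > fs/2 = 20.45 kHz, folds to fs − 23.6 kHz = 17.3 kHz.
63.1 kHz mod fs = 22.2 kHz.
22.2 kHz > fs/2 = 20.45 kHz, folds to fs − 22.2 kHz = 18.7 kHz.
Distinct values: {15.9 kHz, 17.3 kHz, 18.7 kHz}.

15.9 kHz, 17.3 kHz, 18.7 kHz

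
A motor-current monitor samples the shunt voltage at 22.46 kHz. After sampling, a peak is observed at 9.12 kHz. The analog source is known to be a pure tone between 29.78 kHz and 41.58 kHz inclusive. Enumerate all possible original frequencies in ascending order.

Frequencies that alias to 9.12 kHz are k·fs ± 9.12 kHz for integer k ≥ 0.
k=0: 9.12 kHz.
k=1: 13.34 kHz, 31.58 kHz.
k=2: 35.8 kHz, 54.04 kHz.
k=3: 58.26 kHz, 76.5 kHz.
Within [29.78 kHz, 41.58 kHz]: 31.58 kHz, 35.8 kHz.

31.58 kHz, 35.8 kHz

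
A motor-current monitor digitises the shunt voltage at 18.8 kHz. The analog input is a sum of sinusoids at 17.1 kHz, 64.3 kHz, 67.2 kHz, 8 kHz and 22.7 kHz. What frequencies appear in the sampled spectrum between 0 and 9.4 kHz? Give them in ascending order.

fs/2 = 9.4 kHz.
17.1 kHz > fs/2 = 9.4 kHz, folds to fs − 17.1 kHz = 1.7 kHz.
64.3 kHz mod fs = 7.9 kHz.
7.9 kHz ≤ fs/2 = 9.4 kHz, appears at 7.9 kHz.
67.2 kHz mod fs = 10.8 kHz.
10.8 kHz > fs/2 = 9.4 kHz, folds to fs − 10.8 kHz = 8 kHz.
8 kHz ≤ fs/2 = 9.4 kHz, passes unchanged.
22.7 kHz mod fs = 3.9 kHz.
3.9 kHz ≤ fs/2 = 9.4 kHz, appears at 3.9 kHz.
Distinct values: {1.7 kHz, 3.9 kHz, 7.9 kHz, 8 kHz}.

1.7 kHz, 3.9 kHz, 7.9 kHz, 8 kHz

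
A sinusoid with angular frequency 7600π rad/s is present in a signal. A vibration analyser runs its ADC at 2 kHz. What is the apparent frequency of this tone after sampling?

ω = 7600π rad/s → f = ω/(2π) = 3800 Hz = 3.8 kHz.
3.8 kHz mod fs = 1.8 kHz.
1.8 kHz > fs/2 = 1 kHz, folds to fs − 1.8 kHz = 0.2 kHz.

0.2 kHz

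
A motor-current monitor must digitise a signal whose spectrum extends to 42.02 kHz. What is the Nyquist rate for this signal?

84.04 kHz

Nyquist rate = 2 × 42.02 kHz = 84.04 kHz.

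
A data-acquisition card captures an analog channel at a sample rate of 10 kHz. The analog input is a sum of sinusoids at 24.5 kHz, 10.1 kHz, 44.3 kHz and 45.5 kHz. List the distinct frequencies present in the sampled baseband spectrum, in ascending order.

0.1 kHz, 4.3 kHz, 4.5 kHz

fs/2 = 5 kHz.
24.5 kHz mod fs = 4.5 kHz.
4.5 kHz ≤ fs/2 = 5 kHz, appears at 4.5 kHz.
10.1 kHz mod fs = 0.1 kHz.
0.1 kHz ≤ fs/2 = 5 kHz, appears at 0.1 kHz.
44.3 kHz mod fs = 4.3 kHz.
4.3 kHz ≤ fs/2 = 5 kHz, appears at 4.3 kHz.
45.5 kHz mod fs = 5.5 kHz.
5.5 kHz > fs/2 = 5 kHz, folds to fs − 5.5 kHz = 4.5 kHz.
Distinct values: {0.1 kHz, 4.3 kHz, 4.5 kHz}.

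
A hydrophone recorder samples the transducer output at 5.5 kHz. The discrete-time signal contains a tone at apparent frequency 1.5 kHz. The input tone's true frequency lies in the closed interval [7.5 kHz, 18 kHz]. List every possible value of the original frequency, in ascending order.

Frequencies that alias to 1.5 kHz are k·fs ± 1.5 kHz for integer k ≥ 0.
k=0: 1.5 kHz.
k=1: 4 kHz, 7 kHz.
k=2: 9.5 kHz, 12.5 kHz.
k=3: 15 kHz, 18 kHz.
k=4: 20.5 kHz, 23.5 kHz.
Within [7.5 kHz, 18 kHz]: 9.5 kHz, 12.5 kHz, 15 kHz, 18 kHz.

9.5 kHz, 12.5 kHz, 15 kHz, 18 kHz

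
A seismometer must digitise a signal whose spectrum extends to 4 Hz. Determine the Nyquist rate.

Nyquist rate = 2 × 4 Hz = 8 Hz.

8 Hz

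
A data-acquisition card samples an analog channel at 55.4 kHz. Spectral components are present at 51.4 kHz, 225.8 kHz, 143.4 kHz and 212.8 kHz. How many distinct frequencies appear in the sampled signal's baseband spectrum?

4

fs/2 = 27.7 kHz.
51.4 kHz > fs/2 = 27.7 kHz, folds to fs − 51.4 kHz = 4 kHz.
225.8 kHz mod fs = 4.2 kHz.
4.2 kHz ≤ fs/2 = 27.7 kHz, appears at 4.2 kHz.
143.4 kHz mod fs = 32.6 kHz.
32.6 kHz > fs/2 = 27.7 kHz, folds to fs − 32.6 kHz = 22.8 kHz.
212.8 kHz mod fs = 46.6 kHz.
46.6 kHz > fs/2 = 27.7 kHz, folds to fs − 46.6 kHz = 8.8 kHz.
Distinct values: {4 kHz, 4.2 kHz, 8.8 kHz, 22.8 kHz} → 4.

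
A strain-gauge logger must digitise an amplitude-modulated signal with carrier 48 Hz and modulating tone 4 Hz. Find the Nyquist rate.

AM sidebands sit at fc ± fm = 44 Hz and 52 Hz.
Highest-frequency component: 52 Hz.
Nyquist rate = 2 × 52 Hz = 104 Hz.

104 Hz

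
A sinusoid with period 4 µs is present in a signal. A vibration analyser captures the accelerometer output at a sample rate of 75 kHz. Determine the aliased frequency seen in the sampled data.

25 kHz

T = 4 µs → f = 1/T = 250 kHz.
250 kHz mod fs = 25 kHz.
25 kHz ≤ fs/2 = 37.5 kHz, appears at 25 kHz.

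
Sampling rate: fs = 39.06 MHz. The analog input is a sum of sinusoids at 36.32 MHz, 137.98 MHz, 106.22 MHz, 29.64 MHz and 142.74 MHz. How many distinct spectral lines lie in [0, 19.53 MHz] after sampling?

fs/2 = 19.53 MHz.
36.32 MHz > fs/2 = 19.53 MHz, folds to fs − 36.32 MHz = 2.74 MHz.
137.98 MHz mod fs = 20.8 MHz.
20.8 MHz > fs/2 = 19.53 MHz, folds to fs − 20.8 MHz = 18.26 MHz.
106.22 MHz mod fs = 28.1 MHz.
28.1 MHz > fs/2 = 19.53 MHz, folds to fs − 28.1 MHz = 10.96 MHz.
29.64 MHz > fs/2 = 19.53 MHz, folds to fs − 29.64 MHz = 9.42 MHz.
142.74 MHz mod fs = 25.56 MHz.
25.56 MHz > fs/2 = 19.53 MHz, folds to fs − 25.56 MHz = 13.5 MHz.
Distinct values: {2.74 MHz, 9.42 MHz, 10.96 MHz, 13.5 MHz, 18.26 MHz} → 5.

5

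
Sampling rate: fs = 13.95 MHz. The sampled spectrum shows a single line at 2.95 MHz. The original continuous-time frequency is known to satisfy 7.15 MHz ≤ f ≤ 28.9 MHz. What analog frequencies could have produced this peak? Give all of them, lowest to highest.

11 MHz, 16.9 MHz, 24.95 MHz

Frequencies that alias to 2.95 MHz are k·fs ± 2.95 MHz for integer k ≥ 0.
k=0: 2.95 MHz.
k=1: 11 MHz, 16.9 MHz.
k=2: 24.95 MHz, 30.85 MHz.
k=3: 38.9 MHz, 44.8 MHz.
Within [7.15 MHz, 28.9 MHz]: 11 MHz, 16.9 MHz, 24.95 MHz.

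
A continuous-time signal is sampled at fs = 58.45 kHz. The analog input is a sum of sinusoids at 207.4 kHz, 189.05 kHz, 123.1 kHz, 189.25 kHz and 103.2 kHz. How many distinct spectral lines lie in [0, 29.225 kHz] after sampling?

4

fs/2 = 29.225 kHz.
207.4 kHz mod fs = 32.05 kHz.
32.05 kHz > fs/2 = 29.225 kHz, folds to fs − 32.05 kHz = 26.4 kHz.
189.05 kHz mod fs = 13.7 kHz.
13.7 kHz ≤ fs/2 = 29.225 kHz, appears at 13.7 kHz.
123.1 kHz mod fs = 6.2 kHz.
6.2 kHz ≤ fs/2 = 29.225 kHz, appears at 6.2 kHz.
189.25 kHz mod fs = 13.9 kHz.
13.9 kHz ≤ fs/2 = 29.225 kHz, appears at 13.9 kHz.
103.2 kHz mod fs = 44.75 kHz.
44.75 kHz > fs/2 = 29.225 kHz, folds to fs − 44.75 kHz = 13.7 kHz.
Distinct values: {6.2 kHz, 13.7 kHz, 13.9 kHz, 26.4 kHz} → 4.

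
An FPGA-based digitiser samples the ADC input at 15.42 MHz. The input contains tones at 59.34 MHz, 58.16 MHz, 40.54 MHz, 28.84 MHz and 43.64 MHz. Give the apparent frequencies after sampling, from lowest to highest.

2 MHz, 2.34 MHz, 2.62 MHz, 3.52 MHz, 5.72 MHz

fs/2 = 7.71 MHz.
59.34 MHz mod fs = 13.08 MHz.
13.08 MHz > fs/2 = 7.71 MHz, folds to fs − 13.08 MHz = 2.34 MHz.
58.16 MHz mod fs = 11.9 MHz.
11.9 MHz > fs/2 = 7.71 MHz, folds to fs − 11.9 MHz = 3.52 MHz.
40.54 MHz mod fs = 9.7 MHz.
9.7 MHz > fs/2 = 7.71 MHz, folds to fs − 9.7 MHz = 5.72 MHz.
28.84 MHz mod fs = 13.42 MHz.
13.42 MHz > fs/2 = 7.71 MHz, folds to fs − 13.42 MHz = 2 MHz.
43.64 MHz mod fs = 12.8 MHz.
12.8 MHz > fs/2 = 7.71 MHz, folds to fs − 12.8 MHz = 2.62 MHz.
Distinct values: {2 MHz, 2.34 MHz, 2.62 MHz, 3.52 MHz, 5.72 MHz}.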